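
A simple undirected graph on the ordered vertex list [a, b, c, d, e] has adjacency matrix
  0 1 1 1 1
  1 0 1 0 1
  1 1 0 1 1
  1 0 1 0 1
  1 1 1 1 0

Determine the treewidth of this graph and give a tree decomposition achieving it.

The largest bag has 4 vertices, giving width 3; this decomposition certifies tw(G) ≤ 3. For the lower bound, the 4 vertices {a, c, d, e} are pairwise adjacent, and any tree decomposition puts a clique entirely inside one bag — forcing width ≥ 3. The upper and lower bounds meet at 3, so that is the treewidth.

Treewidth 3.
One optimal decomposition is:
Bags: B1 = {a, b, c, e}  B2 = {a, c, d, e}
Tree: B1–B2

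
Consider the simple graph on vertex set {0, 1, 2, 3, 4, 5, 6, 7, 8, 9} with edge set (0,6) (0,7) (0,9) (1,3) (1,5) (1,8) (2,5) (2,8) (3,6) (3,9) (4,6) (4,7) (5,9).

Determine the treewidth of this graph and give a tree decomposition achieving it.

Every bag has size at most 3, so the width is 3 − 1 = 2 and tw(G) ≤ 2. The edges 4–7–0–6–4 form a cycle, so G is not a tree and its treewidth is at least 2. Therefore the treewidth is 2.

Treewidth 2.
One optimal decomposition is:
Bags: B1 = {4, 6, 7}  B2 = {0, 6, 7}  B3 = {0, 3, 6}  B4 = {0, 3, 9}  B5 = {1, 3, 9}  B6 = {1, 5, 9}  B7 = {1, 5, 8}  B8 = {2, 5, 8}
Tree: B1–B2, B2–B3, B3–B4, B4–B5, B5–B6, B6–B7, B7–B8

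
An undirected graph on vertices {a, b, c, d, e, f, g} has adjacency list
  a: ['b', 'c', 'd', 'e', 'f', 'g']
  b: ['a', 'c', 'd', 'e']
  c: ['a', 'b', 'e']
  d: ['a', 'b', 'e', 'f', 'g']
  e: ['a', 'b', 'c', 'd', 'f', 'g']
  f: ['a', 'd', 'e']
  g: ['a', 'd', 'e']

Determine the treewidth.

A width-3 tree decomposition is:
Bags: B1 = {a, d, e, g}  B2 = {a, d, e, f}  B3 = {a, b, d, e}  B4 = {a, b, c, e}
Tree: B1–B2, B1–B3, B3–B4
Every bag has size at most 4, so the width is 4 − 1 = 3 and tw(G) ≤ 3. For the lower bound, the 4 vertices {a, d, e, g} are pairwise adjacent, and any tree decomposition puts a clique entirely inside one bag — forcing width ≥ 3. Combining the bounds, tw(G) = 3.

3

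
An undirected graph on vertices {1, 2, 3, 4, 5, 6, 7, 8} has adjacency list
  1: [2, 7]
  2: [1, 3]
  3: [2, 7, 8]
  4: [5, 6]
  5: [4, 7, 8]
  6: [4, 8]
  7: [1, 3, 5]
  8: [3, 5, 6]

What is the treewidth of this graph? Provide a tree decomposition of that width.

The largest bag has 3 vertices, giving width 2; this decomposition certifies tw(G) ≤ 2. The edges 4–6–8–5–4 form a cycle, so G is not a tree and its treewidth is at least 2. Therefore the treewidth is 2.

Treewidth 2.
One optimal decomposition is:
Bags: B1 = {4, 5, 6}  B2 = {5, 6, 8}  B3 = {5, 7, 8}  B4 = {3, 7, 8}  B5 = {1, 3, 7}  B6 = {1, 2, 3}
Tree: B1–B2, B2–B3, B3–B4, B4–B5, B5–B6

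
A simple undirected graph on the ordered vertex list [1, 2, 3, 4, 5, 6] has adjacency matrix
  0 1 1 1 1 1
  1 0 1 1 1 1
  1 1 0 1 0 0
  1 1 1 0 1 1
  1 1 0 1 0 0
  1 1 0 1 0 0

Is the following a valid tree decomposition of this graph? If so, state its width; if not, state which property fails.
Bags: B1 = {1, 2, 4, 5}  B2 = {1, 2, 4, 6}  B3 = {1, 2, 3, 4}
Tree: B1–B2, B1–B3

Yes; width 3.

Every vertex of G appears in some bag (union = {1, 2, 3, 4, 5, 6}); every edge is covered by a bag; and for each vertex v the set of bags containing v is connected in the bag tree. The decomposition is therefore valid. The largest bag has 4 vertices, so the width is 3.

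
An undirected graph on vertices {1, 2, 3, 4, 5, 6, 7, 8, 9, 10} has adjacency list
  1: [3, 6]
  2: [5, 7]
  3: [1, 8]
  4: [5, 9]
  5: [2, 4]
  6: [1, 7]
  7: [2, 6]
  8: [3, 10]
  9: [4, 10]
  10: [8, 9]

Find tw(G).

A width-2 tree decomposition is:
Bags: B1 = {1, 3, 6}  B2 = {3, 6, 8}  B3 = {6, 8, 10}  B4 = {6, 9, 10}  B5 = {4, 6, 9}  B6 = {4, 5, 6}  B7 = {2, 5, 6}  B8 = {2, 6, 7}
Tree: B1–B2, B2–B3, B3–B4, B4–B5, B5–B6, B6–B7, B7–B8
Each bag holds 3 vertices, so the decomposition has width 2, which upper-bounds the treewidth. The edges 6–1–3–8–10–9–4–5–2–7–6 form a cycle, so G is not a tree and its treewidth is at least 2. Combining the bounds, tw(G) = 2.

2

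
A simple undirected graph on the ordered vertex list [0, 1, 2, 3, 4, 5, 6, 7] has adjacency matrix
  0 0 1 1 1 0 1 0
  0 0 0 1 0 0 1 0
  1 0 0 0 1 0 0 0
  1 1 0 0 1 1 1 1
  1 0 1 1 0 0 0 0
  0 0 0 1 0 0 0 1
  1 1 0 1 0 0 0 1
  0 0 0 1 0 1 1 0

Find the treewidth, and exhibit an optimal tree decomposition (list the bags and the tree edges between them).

Treewidth 2.
Bags: B1 = {0, 3, 6}  B2 = {3, 6, 7}  B3 = {0, 3, 4}  B4 = {0, 2, 4}  B5 = {1, 3, 6}  B6 = {3, 5, 7}
Tree: B1–B2, B1–B3, B3–B4, B2–B5, B2–B6

The largest bag has 3 vertices, giving width 2; this decomposition certifies tw(G) ≤ 2. On the other hand G contains the 3-clique {0, 2, 4}. A clique must lie in a single bag of any decomposition, so no decomposition can have width below 2. The upper and lower bounds meet at 2, so that is the treewidth.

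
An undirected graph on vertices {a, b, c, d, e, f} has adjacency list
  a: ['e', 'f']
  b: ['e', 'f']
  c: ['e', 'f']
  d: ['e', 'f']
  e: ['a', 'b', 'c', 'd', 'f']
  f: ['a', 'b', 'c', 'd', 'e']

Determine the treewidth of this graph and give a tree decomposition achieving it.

Treewidth 2.
Bags: B1 = {d, e, f}  B2 = {c, e, f}  B3 = {b, e, f}  B4 = {a, e, f}
Tree: B1–B2, B1–B3, B3–B4

The largest bag has 3 vertices, giving width 2; this decomposition certifies tw(G) ≤ 2. On the other hand G contains the 3-clique {d, e, f}. A clique must lie in a single bag of any decomposition, so no decomposition can have width below 2. Combining the bounds, tw(G) = 2.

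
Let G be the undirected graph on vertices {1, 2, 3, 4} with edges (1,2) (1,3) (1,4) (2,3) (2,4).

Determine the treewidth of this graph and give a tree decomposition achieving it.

Treewidth 2.
One such decomposition:
Bags: B1 = {1, 2, 4}  B2 = {1, 2, 3}
Tree: B1–B2

Each bag holds 3 vertices, so the decomposition has width 2, which upper-bounds the treewidth. For the lower bound, the 3 vertices {1, 2, 3} are pairwise adjacent, and any tree decomposition puts a clique entirely inside one bag — forcing width ≥ 2. The upper and lower bounds meet at 2, so that is the treewidth.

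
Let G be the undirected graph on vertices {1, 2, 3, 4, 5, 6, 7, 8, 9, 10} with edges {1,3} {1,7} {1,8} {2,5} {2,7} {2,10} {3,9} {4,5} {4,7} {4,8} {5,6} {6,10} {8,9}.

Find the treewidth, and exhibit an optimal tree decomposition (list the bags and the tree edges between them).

The largest bag has 3 vertices, giving width 2; this decomposition certifies tw(G) ≤ 2. The edges 3–9–8–1–3 form a cycle, so G is not a tree and its treewidth is at least 2. Combining the bounds, tw(G) = 2.

Treewidth 2.
One such decomposition:
Bags: B1 = {1, 3, 9}  B2 = {1, 8, 9}  B3 = {1, 7, 8}  B4 = {4, 7, 8}  B5 = {2, 4, 7}  B6 = {2, 4, 5}  B7 = {2, 5, 10}  B8 = {5, 6, 10}
Tree: B1–B2, B2–B3, B3–B4, B4–B5, B5–B6, B6–B7, B7–B8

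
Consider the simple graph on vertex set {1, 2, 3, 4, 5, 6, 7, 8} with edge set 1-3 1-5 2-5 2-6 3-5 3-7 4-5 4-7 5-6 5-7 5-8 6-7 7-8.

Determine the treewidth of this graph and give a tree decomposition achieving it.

Every bag has size at most 3, so the width is 3 − 1 = 2 and tw(G) ≤ 2. On the other hand G contains the 3-clique {1, 3, 5}. A clique must lie in a single bag of any decomposition, so no decomposition can have width below 2. Hence tw(G) = 2 exactly.

Treewidth 2.
One such decomposition:
Bags: B1 = {3, 5, 7}  B2 = {5, 7, 8}  B3 = {5, 6, 7}  B4 = {1, 3, 5}  B5 = {2, 5, 6}  B6 = {4, 5, 7}
Tree: B1–B2, B2–B3, B1–B4, B3–B5, B1–B6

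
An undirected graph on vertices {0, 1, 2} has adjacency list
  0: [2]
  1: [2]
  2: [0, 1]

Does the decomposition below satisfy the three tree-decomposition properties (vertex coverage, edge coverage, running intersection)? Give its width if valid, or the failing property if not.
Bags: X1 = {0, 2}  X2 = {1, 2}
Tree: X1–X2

Checking the three conditions: (i) the bags cover all of {0, 1, 2}; (ii) for each edge, some bag contains both endpoints; (iii) the bags containing any fixed vertex form a subtree. All hold, so the decomposition is valid with width 2 − 1 = 1.

Yes; width 1.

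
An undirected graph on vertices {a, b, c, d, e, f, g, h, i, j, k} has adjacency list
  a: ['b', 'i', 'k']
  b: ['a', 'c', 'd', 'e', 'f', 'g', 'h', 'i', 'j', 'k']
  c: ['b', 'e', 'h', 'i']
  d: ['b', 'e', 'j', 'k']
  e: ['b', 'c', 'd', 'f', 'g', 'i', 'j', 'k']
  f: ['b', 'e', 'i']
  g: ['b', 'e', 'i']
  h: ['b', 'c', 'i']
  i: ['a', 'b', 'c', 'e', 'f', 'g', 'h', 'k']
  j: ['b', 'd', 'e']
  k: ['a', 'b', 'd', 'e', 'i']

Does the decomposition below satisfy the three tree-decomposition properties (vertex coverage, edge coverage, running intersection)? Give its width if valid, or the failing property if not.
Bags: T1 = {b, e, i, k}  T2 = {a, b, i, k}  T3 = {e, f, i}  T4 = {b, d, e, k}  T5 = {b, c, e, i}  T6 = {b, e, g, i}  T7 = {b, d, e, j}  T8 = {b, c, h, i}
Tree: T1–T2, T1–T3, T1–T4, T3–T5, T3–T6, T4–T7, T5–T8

No — edge (b,f) lies in no bag.

A tree decomposition must satisfy three properties: every vertex lies in some bag; for every edge, both endpoints lie together in some bag; and for every vertex, the bags containing it form a connected subtree. Here edge (b,f) lies in no bag, so the decomposition is invalid.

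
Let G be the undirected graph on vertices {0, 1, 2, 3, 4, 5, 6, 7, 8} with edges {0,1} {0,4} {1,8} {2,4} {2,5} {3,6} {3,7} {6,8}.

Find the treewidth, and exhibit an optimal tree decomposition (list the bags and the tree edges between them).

The largest bag has 2 vertices, giving width 1; this decomposition certifies tw(G) ≤ 1. Any graph with an edge has treewidth ≥ 1, and G has the edge 7–3. Hence tw(G) = 1 exactly.

Treewidth 1.
Bags: B1 = {3, 7}  B2 = {3, 6}  B3 = {6, 8}  B4 = {1, 8}  B5 = {0, 1}  B6 = {0, 4}  B7 = {2, 4}  B8 = {2, 5}
Tree: B1–B2, B2–B3, B3–B4, B4–B5, B5–B6, B6–B7, B7–B8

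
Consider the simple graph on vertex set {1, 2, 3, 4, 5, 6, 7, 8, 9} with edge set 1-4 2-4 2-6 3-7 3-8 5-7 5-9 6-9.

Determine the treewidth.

1

A width-1 tree decomposition is:
Bags: B1 = {1, 4}  B2 = {2, 4}  B3 = {2, 6}  B4 = {6, 9}  B5 = {5, 9}  B6 = {5, 7}  B7 = {3, 7}  B8 = {3, 8}
Tree: B1–B2, B2–B3, B3–B4, B4–B5, B5–B6, B6–B7, B7–B8
The largest bag has 2 vertices, giving width 1; this decomposition certifies tw(G) ≤ 1. Any graph with an edge has treewidth ≥ 1, and G has the edge 1–4. The upper and lower bounds meet at 1, so that is the treewidth.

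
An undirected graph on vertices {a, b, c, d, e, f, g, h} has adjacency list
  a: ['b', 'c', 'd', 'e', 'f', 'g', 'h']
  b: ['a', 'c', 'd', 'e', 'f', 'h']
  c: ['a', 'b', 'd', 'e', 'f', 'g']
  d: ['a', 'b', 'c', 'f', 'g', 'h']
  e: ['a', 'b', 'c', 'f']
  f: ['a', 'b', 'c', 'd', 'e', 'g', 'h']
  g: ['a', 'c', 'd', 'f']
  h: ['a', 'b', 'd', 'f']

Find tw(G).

A width-4 tree decomposition is:
Bags: B1 = {a, b, c, d, f}  B2 = {a, b, c, e, f}  B3 = {a, b, d, f, h}  B4 = {a, c, d, f, g}
Tree: B1–B2, B1–B3, B1–B4
Every bag has size at most 5, so the width is 5 − 1 = 4 and tw(G) ≤ 4. On the other hand G contains the 5-clique {a, b, d, f, h}. A clique must lie in a single bag of any decomposition, so no decomposition can have width below 4. The upper and lower bounds meet at 4, so that is the treewidth.

4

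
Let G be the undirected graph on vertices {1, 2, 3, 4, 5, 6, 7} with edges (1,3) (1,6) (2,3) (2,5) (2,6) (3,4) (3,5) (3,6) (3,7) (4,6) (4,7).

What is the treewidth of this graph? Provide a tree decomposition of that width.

Every bag has size at most 3, so the width is 3 − 1 = 2 and tw(G) ≤ 2. On the other hand G contains the 3-clique {2, 3, 5}. A clique must lie in a single bag of any decomposition, so no decomposition can have width below 2. The upper and lower bounds meet at 2, so that is the treewidth.

Treewidth 2.
Bags: B1 = {2, 3, 6}  B2 = {3, 4, 6}  B3 = {1, 3, 6}  B4 = {2, 3, 5}  B5 = {3, 4, 7}
Tree: B1–B2, B1–B3, B1–B4, B2–B5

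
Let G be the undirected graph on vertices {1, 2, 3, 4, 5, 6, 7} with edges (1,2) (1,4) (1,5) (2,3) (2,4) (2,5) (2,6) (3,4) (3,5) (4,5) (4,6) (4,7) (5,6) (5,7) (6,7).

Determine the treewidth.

A width-3 tree decomposition is:
Bags: B1 = {2, 3, 4, 5}  B2 = {2, 4, 5, 6}  B3 = {4, 5, 6, 7}  B4 = {1, 2, 4, 5}
Tree: B1–B2, B2–B3, B2–B4
Every bag has size at most 4, so the width is 4 − 1 = 3 and tw(G) ≤ 3. Conversely, {1, 2, 4, 5} is a clique of size 4, and the vertices of any clique must share a bag in every tree decomposition; so some bag has ≥ 4 vertices and tw(G) ≥ 3. Combining the bounds, tw(G) = 3.

3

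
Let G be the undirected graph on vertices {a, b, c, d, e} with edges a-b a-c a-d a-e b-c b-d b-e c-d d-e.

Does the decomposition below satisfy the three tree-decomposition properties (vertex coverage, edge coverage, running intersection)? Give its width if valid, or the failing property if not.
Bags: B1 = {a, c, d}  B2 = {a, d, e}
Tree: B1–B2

A tree decomposition must satisfy three properties: every vertex lies in some bag; for every edge, both endpoints lie together in some bag; and for every vertex, the bags containing it form a connected subtree. Here vertex b appears in no bag, so the decomposition is invalid.

No — vertex b appears in no bag.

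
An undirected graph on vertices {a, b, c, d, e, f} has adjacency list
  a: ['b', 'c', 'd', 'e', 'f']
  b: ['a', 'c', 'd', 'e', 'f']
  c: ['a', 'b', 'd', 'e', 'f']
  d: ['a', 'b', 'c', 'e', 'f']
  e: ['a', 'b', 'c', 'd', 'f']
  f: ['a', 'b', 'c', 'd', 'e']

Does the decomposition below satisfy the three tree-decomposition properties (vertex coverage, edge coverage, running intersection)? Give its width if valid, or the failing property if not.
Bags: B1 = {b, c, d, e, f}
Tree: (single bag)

A tree decomposition must satisfy three properties: every vertex lies in some bag; for every edge, both endpoints lie together in some bag; and for every vertex, the bags containing it form a connected subtree. Here vertex a appears in no bag, so the decomposition is invalid.

No — vertex a appears in no bag.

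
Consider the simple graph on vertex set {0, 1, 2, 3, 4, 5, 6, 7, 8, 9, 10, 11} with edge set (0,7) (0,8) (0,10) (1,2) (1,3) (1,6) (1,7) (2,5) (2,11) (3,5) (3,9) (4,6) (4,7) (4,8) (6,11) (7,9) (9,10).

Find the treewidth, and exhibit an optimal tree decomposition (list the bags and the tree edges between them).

Treewidth 3.
Bags: B1 = {0, 4, 8, 10}  B2 = {0, 4, 7, 10}  B3 = {4, 7, 9, 10}  B4 = {4, 6, 7, 9}  B5 = {1, 6, 7, 9}  B6 = {1, 3, 6, 9}  B7 = {1, 3, 6, 11}  B8 = {1, 2, 3, 11}  B9 = {2, 3, 5, 11}
Tree: B1–B2, B2–B3, B3–B4, B4–B5, B5–B6, B6–B7, B7–B8, B8–B9

The largest bag has 4 vertices, giving width 3; this decomposition certifies tw(G) ≤ 3. For the lower bound: the 4 vertex sets {0,8,10}, {4}, {7}, {1,3,6,9} are disjoint, each induces a connected subgraph, and every pair is joined by at least one edge of G. Contracting each set to a single vertex therefore yields K_{4} as a minor, and since treewidth is minor-monotone, tw(G) ≥ tw(K_{4}) = 3. Combining the bounds, tw(G) = 3.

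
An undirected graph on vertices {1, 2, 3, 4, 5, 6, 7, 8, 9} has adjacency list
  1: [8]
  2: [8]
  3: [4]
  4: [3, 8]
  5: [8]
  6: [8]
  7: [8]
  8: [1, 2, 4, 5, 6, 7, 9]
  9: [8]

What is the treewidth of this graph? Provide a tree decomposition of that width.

Treewidth 1.
One optimal decomposition is:
Bags: B1 = {1, 8}  B2 = {2, 8}  B3 = {4, 8}  B4 = {8, 9}  B5 = {5, 8}  B6 = {6, 8}  B7 = {7, 8}  B8 = {3, 4}
Tree: B1–B2, B1–B3, B2–B4, B2–B5, B4–B6, B3–B7, B3–B8

The largest bag has 2 vertices, giving width 1; this decomposition certifies tw(G) ≤ 1. Any graph with an edge has treewidth ≥ 1, and G has the edge 8–1. The upper and lower bounds meet at 1, so that is the treewidth.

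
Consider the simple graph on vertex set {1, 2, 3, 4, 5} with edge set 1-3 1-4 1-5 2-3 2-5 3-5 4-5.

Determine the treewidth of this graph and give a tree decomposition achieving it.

Treewidth 2.
One optimal decomposition is:
Bags: B1 = {2, 3, 5}  B2 = {1, 3, 5}  B3 = {1, 4, 5}
Tree: B1–B2, B2–B3

The largest bag has 3 vertices, giving width 2; this decomposition certifies tw(G) ≤ 2. On the other hand G contains the 3-clique {1, 3, 5}. A clique must lie in a single bag of any decomposition, so no decomposition can have width below 2. The upper and lower bounds meet at 2, so that is the treewidth.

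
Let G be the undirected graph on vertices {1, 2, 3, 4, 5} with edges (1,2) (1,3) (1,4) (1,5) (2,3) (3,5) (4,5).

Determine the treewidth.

A width-2 tree decomposition is:
Bags: B1 = {1, 3, 5}  B2 = {1, 2, 3}  B3 = {1, 4, 5}
Tree: B1–B2, B1–B3
Every bag has size at most 3, so the width is 3 − 1 = 2 and tw(G) ≤ 2. For the lower bound, the 3 vertices {1, 2, 3} are pairwise adjacent, and any tree decomposition puts a clique entirely inside one bag — forcing width ≥ 2. The upper and lower bounds meet at 2, so that is the treewidth.

2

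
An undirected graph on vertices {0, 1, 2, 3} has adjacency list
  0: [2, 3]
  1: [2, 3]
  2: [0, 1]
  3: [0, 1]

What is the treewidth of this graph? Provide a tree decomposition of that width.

Treewidth 2.
Bags: B1 = {1, 2, 3}  B2 = {0, 2, 3}
Tree: B1–B2

Every bag has size at most 3, so the width is 3 − 1 = 2 and tw(G) ≤ 2. Since 2–1–3–0–2 is a cycle in G, G is not acyclic. Forests are exactly the graphs of treewidth ≤ 1, so tw(G) ≥ 2. Therefore the treewidth is 2.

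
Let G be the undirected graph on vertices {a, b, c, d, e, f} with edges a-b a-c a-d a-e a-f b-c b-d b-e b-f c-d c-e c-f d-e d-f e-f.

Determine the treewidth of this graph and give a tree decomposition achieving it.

With just one bag of size 6, the width is 6 − 1 = 5, so tw(G) ≤ 5. Conversely, {a, b, c, d, e, f} is a clique of size 6, and the vertices of any clique must share a bag in every tree decomposition; so some bag has ≥ 6 vertices and tw(G) ≥ 5. Hence tw(G) = 5 exactly.

Treewidth 5.
Bags: B1 = {a, b, c, d, e, f}
Tree: (single bag)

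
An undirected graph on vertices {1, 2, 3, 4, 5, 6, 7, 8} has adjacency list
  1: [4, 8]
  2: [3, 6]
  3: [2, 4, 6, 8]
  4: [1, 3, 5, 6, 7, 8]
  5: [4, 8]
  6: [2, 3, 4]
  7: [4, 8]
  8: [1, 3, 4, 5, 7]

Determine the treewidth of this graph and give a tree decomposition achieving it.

The largest bag has 3 vertices, giving width 2; this decomposition certifies tw(G) ≤ 2. On the other hand G contains the 3-clique {2, 3, 6}. A clique must lie in a single bag of any decomposition, so no decomposition can have width below 2. Therefore the treewidth is 2.

Treewidth 2.
One optimal decomposition is:
Bags: B1 = {1, 4, 8}  B2 = {3, 4, 8}  B3 = {3, 4, 6}  B4 = {4, 5, 8}  B5 = {2, 3, 6}  B6 = {4, 7, 8}
Tree: B1–B2, B2–B3, B1–B4, B3–B5, B1–B6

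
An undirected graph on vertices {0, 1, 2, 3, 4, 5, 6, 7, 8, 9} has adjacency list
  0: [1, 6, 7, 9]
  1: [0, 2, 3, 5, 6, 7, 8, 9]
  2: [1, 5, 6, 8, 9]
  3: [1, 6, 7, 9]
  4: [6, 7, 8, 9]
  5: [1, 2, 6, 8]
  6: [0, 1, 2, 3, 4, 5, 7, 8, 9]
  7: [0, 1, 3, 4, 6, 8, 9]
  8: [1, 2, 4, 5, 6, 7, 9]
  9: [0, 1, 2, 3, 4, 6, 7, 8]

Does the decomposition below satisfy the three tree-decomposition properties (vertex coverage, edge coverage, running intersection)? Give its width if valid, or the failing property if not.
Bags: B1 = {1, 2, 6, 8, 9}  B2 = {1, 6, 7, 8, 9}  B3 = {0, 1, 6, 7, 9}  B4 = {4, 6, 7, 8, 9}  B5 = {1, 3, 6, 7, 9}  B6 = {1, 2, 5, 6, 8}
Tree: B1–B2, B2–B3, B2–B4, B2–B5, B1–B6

Vertex coverage: the bags together contain {0, 1, 2, 3, 4, 5, 6, 7, 8, 9}, the full vertex set. Edge coverage: each edge of G has both endpoints in at least one bag. Running intersection: for every vertex, the bags containing it form a connected subtree. All three properties hold, so this is a valid tree decomposition of width max|bag| − 1 = 4, and hence tw(G) ≤ 4.

Yes; width 4.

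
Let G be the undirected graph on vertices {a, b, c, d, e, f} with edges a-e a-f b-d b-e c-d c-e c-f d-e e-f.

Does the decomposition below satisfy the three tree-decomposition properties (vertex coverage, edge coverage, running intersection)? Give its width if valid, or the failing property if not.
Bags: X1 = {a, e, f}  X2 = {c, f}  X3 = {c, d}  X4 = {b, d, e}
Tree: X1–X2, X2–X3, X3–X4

No — edge (e,c) lies in no bag.

A tree decomposition must satisfy three properties: every vertex lies in some bag; for every edge, both endpoints lie together in some bag; and for every vertex, the bags containing it form a connected subtree. Here edge (e,c) lies in no bag, so the decomposition is invalid.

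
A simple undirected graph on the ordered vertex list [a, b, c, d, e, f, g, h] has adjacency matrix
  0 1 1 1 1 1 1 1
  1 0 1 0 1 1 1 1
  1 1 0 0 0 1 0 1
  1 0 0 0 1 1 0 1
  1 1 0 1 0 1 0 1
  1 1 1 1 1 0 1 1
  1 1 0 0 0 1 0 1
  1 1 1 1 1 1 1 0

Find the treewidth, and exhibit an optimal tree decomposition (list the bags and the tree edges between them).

Treewidth 4.
One optimal decomposition is:
Bags: B1 = {a, b, e, f, h}  B2 = {a, b, f, g, h}  B3 = {a, b, c, f, h}  B4 = {a, d, e, f, h}
Tree: B1–B2, B1–B3, B1–B4

Each bag holds 5 vertices, so the decomposition has width 4, which upper-bounds the treewidth. On the other hand G contains the 5-clique {a, d, e, f, h}. A clique must lie in a single bag of any decomposition, so no decomposition can have width below 4. The upper and lower bounds meet at 4, so that is the treewidth.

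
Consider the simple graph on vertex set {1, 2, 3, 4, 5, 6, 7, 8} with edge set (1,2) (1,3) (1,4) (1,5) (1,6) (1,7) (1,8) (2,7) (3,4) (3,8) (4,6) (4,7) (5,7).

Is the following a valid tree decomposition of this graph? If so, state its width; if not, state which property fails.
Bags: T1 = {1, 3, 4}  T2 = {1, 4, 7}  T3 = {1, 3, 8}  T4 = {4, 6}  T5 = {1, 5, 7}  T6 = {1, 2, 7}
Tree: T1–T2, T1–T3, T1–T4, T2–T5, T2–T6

A tree decomposition must satisfy three properties: every vertex lies in some bag; for every edge, both endpoints lie together in some bag; and for every vertex, the bags containing it form a connected subtree. Here edge (1,6) lies in no bag, so the decomposition is invalid.

No — edge (1,6) lies in no bag.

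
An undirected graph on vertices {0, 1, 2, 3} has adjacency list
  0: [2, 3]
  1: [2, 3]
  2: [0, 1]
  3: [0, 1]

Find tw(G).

A width-2 tree decomposition is:
Bags: B1 = {1, 2, 3}  B2 = {0, 2, 3}
Tree: B1–B2
Each bag holds 3 vertices, so the decomposition has width 2, which upper-bounds the treewidth. Since 2–1–3–0–2 is a cycle in G, G is not acyclic. Forests are exactly the graphs of treewidth ≤ 1, so tw(G) ≥ 2. Hence tw(G) = 2 exactly.

2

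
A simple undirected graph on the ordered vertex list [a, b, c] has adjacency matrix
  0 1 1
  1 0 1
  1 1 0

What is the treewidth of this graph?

2

A width-2 tree decomposition is:
Bags: B1 = {a, b, c}
Tree: (single bag)
A single bag containing all 3 vertices is trivially a valid decomposition of width 2. Conversely, {a, b, c} is a clique of size 3, and the vertices of any clique must share a bag in every tree decomposition; so some bag has ≥ 3 vertices and tw(G) ≥ 2. The upper and lower bounds meet at 2, so that is the treewidth.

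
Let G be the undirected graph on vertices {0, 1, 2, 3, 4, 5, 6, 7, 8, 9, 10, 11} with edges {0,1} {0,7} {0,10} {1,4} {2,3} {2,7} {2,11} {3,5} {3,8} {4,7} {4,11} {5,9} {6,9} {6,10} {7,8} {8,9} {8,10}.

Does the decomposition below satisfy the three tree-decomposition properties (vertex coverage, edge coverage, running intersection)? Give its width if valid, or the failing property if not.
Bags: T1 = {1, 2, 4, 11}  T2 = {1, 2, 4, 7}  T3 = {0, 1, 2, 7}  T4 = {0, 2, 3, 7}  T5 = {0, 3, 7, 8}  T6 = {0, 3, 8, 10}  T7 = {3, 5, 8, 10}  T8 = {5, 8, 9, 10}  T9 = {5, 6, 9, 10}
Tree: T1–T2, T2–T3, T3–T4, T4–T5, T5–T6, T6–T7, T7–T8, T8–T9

Every vertex of G appears in some bag (union = {0, 1, 2, 3, 4, 5, 6, 7, 8, 9, 10, 11}); every edge is covered by a bag; and for each vertex v the set of bags containing v is connected in the bag tree. The decomposition is therefore valid. The largest bag has 4 vertices, so the width is 3.

Yes; width 3.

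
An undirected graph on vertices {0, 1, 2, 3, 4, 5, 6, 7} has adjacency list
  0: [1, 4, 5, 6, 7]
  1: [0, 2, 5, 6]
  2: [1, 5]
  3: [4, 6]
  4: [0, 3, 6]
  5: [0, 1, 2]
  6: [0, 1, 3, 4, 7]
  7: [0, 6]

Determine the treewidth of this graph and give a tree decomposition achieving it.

Treewidth 2.
One such decomposition:
Bags: B1 = {0, 1, 5}  B2 = {0, 1, 6}  B3 = {0, 4, 6}  B4 = {3, 4, 6}  B5 = {1, 2, 5}  B6 = {0, 6, 7}
Tree: B1–B2, B2–B3, B3–B4, B1–B5, B3–B6

The largest bag has 3 vertices, giving width 2; this decomposition certifies tw(G) ≤ 2. On the other hand G contains the 3-clique {0, 1, 5}. A clique must lie in a single bag of any decomposition, so no decomposition can have width below 2. The upper and lower bounds meet at 2, so that is the treewidth.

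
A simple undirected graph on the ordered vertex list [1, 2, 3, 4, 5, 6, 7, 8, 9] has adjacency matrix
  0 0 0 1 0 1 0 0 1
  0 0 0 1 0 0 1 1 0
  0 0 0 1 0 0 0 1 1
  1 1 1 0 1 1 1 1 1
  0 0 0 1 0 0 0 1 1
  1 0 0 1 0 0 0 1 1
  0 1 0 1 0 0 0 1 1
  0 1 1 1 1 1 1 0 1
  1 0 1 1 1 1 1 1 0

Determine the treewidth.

3

A width-3 tree decomposition is:
Bags: B1 = {4, 6, 8, 9}  B2 = {4, 5, 8, 9}  B3 = {4, 7, 8, 9}  B4 = {3, 4, 8, 9}  B5 = {1, 4, 6, 9}  B6 = {2, 4, 7, 8}
Tree: B1–B2, B2–B3, B2–B4, B1–B5, B3–B6
The largest bag has 4 vertices, giving width 3; this decomposition certifies tw(G) ≤ 3. For the lower bound, the 4 vertices {3, 4, 8, 9} are pairwise adjacent, and any tree decomposition puts a clique entirely inside one bag — forcing width ≥ 3. Therefore the treewidth is 3.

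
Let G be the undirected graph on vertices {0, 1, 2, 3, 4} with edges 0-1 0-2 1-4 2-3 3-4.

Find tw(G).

A width-2 tree decomposition is:
Bags: B1 = {2, 3, 4}  B2 = {1, 2, 4}  B3 = {0, 1, 2}
Tree: B1–B2, B2–B3
The largest bag has 3 vertices, giving width 2; this decomposition certifies tw(G) ≤ 2. The edges 2–3–4–1–0–2 form a cycle, so G is not a tree and its treewidth is at least 2. Combining the bounds, tw(G) = 2.

2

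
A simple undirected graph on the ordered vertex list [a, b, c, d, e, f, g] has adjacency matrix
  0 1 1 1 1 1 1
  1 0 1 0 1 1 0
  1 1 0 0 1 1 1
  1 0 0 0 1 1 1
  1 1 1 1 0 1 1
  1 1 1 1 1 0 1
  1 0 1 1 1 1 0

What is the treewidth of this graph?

4

A width-4 tree decomposition is:
Bags: B1 = {a, d, e, f, g}  B2 = {a, c, e, f, g}  B3 = {a, b, c, e, f}
Tree: B1–B2, B2–B3
Each bag holds 5 vertices, so the decomposition has width 4, which upper-bounds the treewidth. Conversely, {a, d, e, f, g} is a clique of size 5, and the vertices of any clique must share a bag in every tree decomposition; so some bag has ≥ 5 vertices and tw(G) ≥ 4. Hence tw(G) = 4 exactly.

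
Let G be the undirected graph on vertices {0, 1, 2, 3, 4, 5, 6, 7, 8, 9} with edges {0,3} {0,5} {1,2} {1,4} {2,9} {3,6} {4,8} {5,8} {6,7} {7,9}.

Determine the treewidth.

A width-2 tree decomposition is:
Bags: B1 = {3, 6, 7}  B2 = {3, 7, 9}  B3 = {2, 3, 9}  B4 = {1, 2, 3}  B5 = {1, 3, 4}  B6 = {3, 4, 8}  B7 = {3, 5, 8}  B8 = {0, 3, 5}
Tree: B1–B2, B2–B3, B3–B4, B4–B5, B5–B6, B6–B7, B7–B8
Every bag has size at most 3, so the width is 3 − 1 = 2 and tw(G) ≤ 2. Since 3–6–7–9–2–1–4–8–5–0–3 is a cycle in G, G is not acyclic. Forests are exactly the graphs of treewidth ≤ 1, so tw(G) ≥ 2. The upper and lower bounds meet at 2, so that is the treewidth.

2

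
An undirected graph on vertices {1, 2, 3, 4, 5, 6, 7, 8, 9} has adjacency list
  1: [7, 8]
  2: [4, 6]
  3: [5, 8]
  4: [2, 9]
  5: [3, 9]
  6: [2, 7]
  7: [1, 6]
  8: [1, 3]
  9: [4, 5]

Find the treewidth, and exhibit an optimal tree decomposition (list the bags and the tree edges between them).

Treewidth 2.
One such decomposition:
Bags: B1 = {1, 7, 8}  B2 = {6, 7, 8}  B3 = {2, 6, 8}  B4 = {2, 4, 8}  B5 = {4, 8, 9}  B6 = {5, 8, 9}  B7 = {3, 5, 8}
Tree: B1–B2, B2–B3, B3–B4, B4–B5, B5–B6, B6–B7

The largest bag has 3 vertices, giving width 2; this decomposition certifies tw(G) ≤ 2. For the lower bound, G contains the cycle 8–1–7–6–2–4–9–5–3–8, so G is not a forest; only forests have treewidth ≤ 1, hence tw(G) ≥ 2. Hence tw(G) = 2 exactly.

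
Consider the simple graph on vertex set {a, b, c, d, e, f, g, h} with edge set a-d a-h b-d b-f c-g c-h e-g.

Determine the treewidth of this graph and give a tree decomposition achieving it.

Treewidth 1.
Bags: B1 = {b, f}  B2 = {b, d}  B3 = {a, d}  B4 = {a, h}  B5 = {c, h}  B6 = {c, g}  B7 = {e, g}
Tree: B1–B2, B2–B3, B3–B4, B4–B5, B5–B6, B6–B7

Each bag holds 2 vertices, so the decomposition has width 1, which upper-bounds the treewidth. Any graph with an edge has treewidth ≥ 1, and G has the edge f–b. The upper and lower bounds meet at 1, so that is the treewidth.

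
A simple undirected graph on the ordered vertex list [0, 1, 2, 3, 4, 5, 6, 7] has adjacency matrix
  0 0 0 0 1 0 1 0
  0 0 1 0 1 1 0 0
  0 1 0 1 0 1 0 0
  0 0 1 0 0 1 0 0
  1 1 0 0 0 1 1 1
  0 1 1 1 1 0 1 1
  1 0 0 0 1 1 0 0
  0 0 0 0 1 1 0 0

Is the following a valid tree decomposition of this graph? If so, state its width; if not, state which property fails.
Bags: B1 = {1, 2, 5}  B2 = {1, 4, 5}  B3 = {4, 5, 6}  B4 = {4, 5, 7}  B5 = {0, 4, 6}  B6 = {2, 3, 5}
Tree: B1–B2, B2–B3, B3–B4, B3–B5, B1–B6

Yes; width 2.

Vertex coverage: the bags together contain {0, 1, 2, 3, 4, 5, 6, 7}, the full vertex set. Edge coverage: each edge of G has both endpoints in at least one bag. Running intersection: for every vertex, the bags containing it form a connected subtree. All three properties hold, so this is a valid tree decomposition of width max|bag| − 1 = 2, and hence tw(G) ≤ 2.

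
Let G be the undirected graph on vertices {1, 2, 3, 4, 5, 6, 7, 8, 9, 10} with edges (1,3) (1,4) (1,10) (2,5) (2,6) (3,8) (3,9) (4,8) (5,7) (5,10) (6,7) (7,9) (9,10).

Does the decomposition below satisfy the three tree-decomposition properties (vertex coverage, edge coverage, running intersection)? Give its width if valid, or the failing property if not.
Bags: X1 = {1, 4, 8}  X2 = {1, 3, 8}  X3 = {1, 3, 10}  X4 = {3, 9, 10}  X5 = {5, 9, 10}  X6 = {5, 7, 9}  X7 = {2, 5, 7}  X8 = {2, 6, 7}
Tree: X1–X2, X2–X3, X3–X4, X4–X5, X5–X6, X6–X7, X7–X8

Yes; width 2.

Vertex coverage: the bags together contain {1, 2, 3, 4, 5, 6, 7, 8, 9, 10}, the full vertex set. Edge coverage: each edge of G has both endpoints in at least one bag. Running intersection: for every vertex, the bags containing it form a connected subtree. All three properties hold, so this is a valid tree decomposition of width max|bag| − 1 = 2, and hence tw(G) ≤ 2.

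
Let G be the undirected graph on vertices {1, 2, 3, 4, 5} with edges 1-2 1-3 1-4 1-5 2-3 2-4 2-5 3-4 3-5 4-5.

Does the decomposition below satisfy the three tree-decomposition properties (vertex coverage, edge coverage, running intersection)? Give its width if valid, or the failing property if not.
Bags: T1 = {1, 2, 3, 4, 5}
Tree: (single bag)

Yes; width 4.

Vertex coverage: the bags together contain {1, 2, 3, 4, 5}, the full vertex set. Edge coverage: each edge of G has both endpoints in at least one bag. Running intersection: for every vertex, the bags containing it form a connected subtree. All three properties hold, so this is a valid tree decomposition of width max|bag| − 1 = 4, and hence tw(G) ≤ 4.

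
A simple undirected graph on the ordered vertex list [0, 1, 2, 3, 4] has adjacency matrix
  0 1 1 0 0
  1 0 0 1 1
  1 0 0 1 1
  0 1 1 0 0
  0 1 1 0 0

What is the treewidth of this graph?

2

A width-2 tree decomposition is:
Bags: B1 = {0, 1, 2}  B2 = {1, 2, 4}  B3 = {1, 2, 3}
Tree: B1–B2, B2–B3
Each bag holds 3 vertices, so the decomposition has width 2, which upper-bounds the treewidth. For the lower bound, G contains the cycle 0–1–4–2–0, so G is not a forest; only forests have treewidth ≤ 1, hence tw(G) ≥ 2. The upper and lower bounds meet at 2, so that is the treewidth.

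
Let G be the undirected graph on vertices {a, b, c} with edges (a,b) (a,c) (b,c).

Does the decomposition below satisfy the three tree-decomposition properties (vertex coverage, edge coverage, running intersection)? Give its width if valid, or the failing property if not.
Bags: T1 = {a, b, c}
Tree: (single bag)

Yes; width 2.

Every vertex of G appears in some bag (union = {a, b, c}); every edge is covered by a bag; and for each vertex v the set of bags containing v is connected in the bag tree. The decomposition is therefore valid. The largest bag has 3 vertices, so the width is 2.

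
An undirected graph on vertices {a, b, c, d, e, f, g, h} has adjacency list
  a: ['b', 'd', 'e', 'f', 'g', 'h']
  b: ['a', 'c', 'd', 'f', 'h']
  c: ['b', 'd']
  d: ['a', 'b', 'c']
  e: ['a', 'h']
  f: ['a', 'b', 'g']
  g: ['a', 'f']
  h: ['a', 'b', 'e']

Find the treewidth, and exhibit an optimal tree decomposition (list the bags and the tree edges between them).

Every bag has size at most 3, so the width is 3 − 1 = 2 and tw(G) ≤ 2. On the other hand G contains the 3-clique {b, c, d}. A clique must lie in a single bag of any decomposition, so no decomposition can have width below 2. The upper and lower bounds meet at 2, so that is the treewidth.

Treewidth 2.
One optimal decomposition is:
Bags: B1 = {a, b, f}  B2 = {a, b, d}  B3 = {a, b, h}  B4 = {b, c, d}  B5 = {a, f, g}  B6 = {a, e, h}
Tree: B1–B2, B1–B3, B2–B4, B1–B5, B3–B6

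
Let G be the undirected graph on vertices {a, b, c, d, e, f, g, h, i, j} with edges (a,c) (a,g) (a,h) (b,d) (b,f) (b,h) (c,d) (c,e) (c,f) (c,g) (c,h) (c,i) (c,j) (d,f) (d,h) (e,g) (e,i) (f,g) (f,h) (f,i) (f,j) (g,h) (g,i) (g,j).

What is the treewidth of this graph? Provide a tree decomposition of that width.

Treewidth 3.
Bags: B1 = {c, f, g, h}  B2 = {c, d, f, h}  B3 = {b, d, f, h}  B4 = {c, f, g, i}  B5 = {c, f, g, j}  B6 = {c, e, g, i}  B7 = {a, c, g, h}
Tree: B1–B2, B2–B3, B1–B4, B4–B5, B4–B6, B1–B7

Each bag holds 4 vertices, so the decomposition has width 3, which upper-bounds the treewidth. Conversely, {c, d, f, h} is a clique of size 4, and the vertices of any clique must share a bag in every tree decomposition; so some bag has ≥ 4 vertices and tw(G) ≥ 3. The upper and lower bounds meet at 3, so that is the treewidth.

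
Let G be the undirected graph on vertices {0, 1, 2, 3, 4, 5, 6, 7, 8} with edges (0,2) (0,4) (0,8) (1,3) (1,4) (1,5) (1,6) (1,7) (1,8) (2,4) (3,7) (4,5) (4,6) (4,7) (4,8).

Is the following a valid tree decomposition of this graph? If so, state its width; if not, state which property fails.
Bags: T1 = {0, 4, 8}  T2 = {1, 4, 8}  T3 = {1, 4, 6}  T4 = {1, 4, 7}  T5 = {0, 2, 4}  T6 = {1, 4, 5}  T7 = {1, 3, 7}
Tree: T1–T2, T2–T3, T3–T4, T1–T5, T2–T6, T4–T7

Yes; width 2.

Vertex coverage: the bags together contain {0, 1, 2, 3, 4, 5, 6, 7, 8}, the full vertex set. Edge coverage: each edge of G has both endpoints in at least one bag. Running intersection: for every vertex, the bags containing it form a connected subtree. All three properties hold, so this is a valid tree decomposition of width max|bag| − 1 = 2, and hence tw(G) ≤ 2.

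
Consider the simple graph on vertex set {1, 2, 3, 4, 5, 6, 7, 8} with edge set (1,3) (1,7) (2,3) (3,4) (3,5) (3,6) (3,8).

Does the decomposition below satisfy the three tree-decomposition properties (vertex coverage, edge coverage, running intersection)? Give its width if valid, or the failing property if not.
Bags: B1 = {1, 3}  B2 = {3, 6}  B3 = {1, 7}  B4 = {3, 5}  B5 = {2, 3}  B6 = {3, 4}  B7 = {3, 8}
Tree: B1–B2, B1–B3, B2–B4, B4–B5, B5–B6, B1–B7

Checking the three conditions: (i) the bags cover all of {1, 2, 3, 4, 5, 6, 7, 8}; (ii) for each edge, some bag contains both endpoints; (iii) the bags containing any fixed vertex form a subtree. All hold, so the decomposition is valid with width 2 − 1 = 1.

Yes; width 1.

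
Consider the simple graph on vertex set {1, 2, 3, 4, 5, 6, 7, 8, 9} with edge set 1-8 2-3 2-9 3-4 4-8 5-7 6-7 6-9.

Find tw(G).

1

A width-1 tree decomposition is:
Bags: B1 = {1, 8}  B2 = {4, 8}  B3 = {3, 4}  B4 = {2, 3}  B5 = {2, 9}  B6 = {6, 9}  B7 = {6, 7}  B8 = {5, 7}
Tree: B1–B2, B2–B3, B3–B4, B4–B5, B5–B6, B6–B7, B7–B8
The largest bag has 2 vertices, giving width 1; this decomposition certifies tw(G) ≤ 1. Since G has at least one edge (e.g. 1–8), it is not an edgeless graph, so tw(G) ≥ 1. The upper and lower bounds meet at 1, so that is the treewidth.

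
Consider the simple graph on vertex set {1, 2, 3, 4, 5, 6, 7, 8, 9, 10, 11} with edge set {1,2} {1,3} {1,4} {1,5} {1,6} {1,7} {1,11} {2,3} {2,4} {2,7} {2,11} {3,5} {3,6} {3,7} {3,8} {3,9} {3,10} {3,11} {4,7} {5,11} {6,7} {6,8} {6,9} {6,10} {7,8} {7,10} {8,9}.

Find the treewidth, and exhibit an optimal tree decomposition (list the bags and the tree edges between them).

The largest bag has 4 vertices, giving width 3; this decomposition certifies tw(G) ≤ 3. On the other hand G contains the 4-clique {3, 6, 8, 9}. A clique must lie in a single bag of any decomposition, so no decomposition can have width below 3. Hence tw(G) = 3 exactly.

Treewidth 3.
Bags: B1 = {3, 6, 7, 8}  B2 = {1, 3, 6, 7}  B3 = {3, 6, 7, 10}  B4 = {1, 2, 3, 7}  B5 = {1, 2, 3, 11}  B6 = {1, 3, 5, 11}  B7 = {3, 6, 8, 9}  B8 = {1, 2, 4, 7}
Tree: B1–B2, B1–B3, B2–B4, B4–B5, B5–B6, B1–B7, B4–B8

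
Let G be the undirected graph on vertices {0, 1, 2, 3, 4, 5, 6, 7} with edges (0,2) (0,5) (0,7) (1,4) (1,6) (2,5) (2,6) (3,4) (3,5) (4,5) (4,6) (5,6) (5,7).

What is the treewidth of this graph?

2

A width-2 tree decomposition is:
Bags: B1 = {0, 2, 5}  B2 = {2, 5, 6}  B3 = {4, 5, 6}  B4 = {0, 5, 7}  B5 = {3, 4, 5}  B6 = {1, 4, 6}
Tree: B1–B2, B2–B3, B1–B4, B3–B5, B3–B6
Each bag holds 3 vertices, so the decomposition has width 2, which upper-bounds the treewidth. Conversely, {1, 4, 6} is a clique of size 3, and the vertices of any clique must share a bag in every tree decomposition; so some bag has ≥ 3 vertices and tw(G) ≥ 2. Hence tw(G) = 2 exactly.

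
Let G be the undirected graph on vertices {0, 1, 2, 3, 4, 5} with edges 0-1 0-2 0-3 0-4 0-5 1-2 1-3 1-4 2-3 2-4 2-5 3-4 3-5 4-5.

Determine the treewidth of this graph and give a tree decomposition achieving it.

Treewidth 4.
One such decomposition:
Bags: B1 = {0, 2, 3, 4, 5}  B2 = {0, 1, 2, 3, 4}
Tree: B1–B2

Each bag holds 5 vertices, so the decomposition has width 4, which upper-bounds the treewidth. For the lower bound, the 5 vertices {0, 1, 2, 3, 4} are pairwise adjacent, and any tree decomposition puts a clique entirely inside one bag — forcing width ≥ 4. Therefore the treewidth is 4.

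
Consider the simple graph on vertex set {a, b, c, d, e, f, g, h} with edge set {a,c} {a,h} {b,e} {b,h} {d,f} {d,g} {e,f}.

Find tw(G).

1

A width-1 tree decomposition is:
Bags: B1 = {d, g}  B2 = {d, f}  B3 = {e, f}  B4 = {b, e}  B5 = {b, h}  B6 = {a, h}  B7 = {a, c}
Tree: B1–B2, B2–B3, B3–B4, B4–B5, B5–B6, B6–B7
The largest bag has 2 vertices, giving width 1; this decomposition certifies tw(G) ≤ 1. Since G has at least one edge (e.g. g–d), it is not an edgeless graph, so tw(G) ≥ 1. Therefore the treewidth is 1.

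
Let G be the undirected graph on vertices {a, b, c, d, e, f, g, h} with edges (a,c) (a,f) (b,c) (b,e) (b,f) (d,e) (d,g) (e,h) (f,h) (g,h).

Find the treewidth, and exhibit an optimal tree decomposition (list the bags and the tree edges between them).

Every bag has size at most 3, so the width is 3 − 1 = 2 and tw(G) ≤ 2. For the lower bound, G contains the cycle g–d–e–h–g, so G is not a forest; only forests have treewidth ≤ 1, hence tw(G) ≥ 2. Hence tw(G) = 2 exactly.

Treewidth 2.
One optimal decomposition is:
Bags: B1 = {d, g, h}  B2 = {d, e, h}  B3 = {e, f, h}  B4 = {b, e, f}  B5 = {a, b, f}  B6 = {a, b, c}
Tree: B1–B2, B2–B3, B3–B4, B4–B5, B5–B6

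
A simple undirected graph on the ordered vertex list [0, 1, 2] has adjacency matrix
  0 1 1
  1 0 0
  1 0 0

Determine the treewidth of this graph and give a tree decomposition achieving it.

Treewidth 1.
Bags: B1 = {0, 1}  B2 = {0, 2}
Tree: B1–B2

Each bag holds 2 vertices, so the decomposition has width 1, which upper-bounds the treewidth. Any graph with an edge has treewidth ≥ 1, and G has the edge 1–0. Hence tw(G) = 1 exactly.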